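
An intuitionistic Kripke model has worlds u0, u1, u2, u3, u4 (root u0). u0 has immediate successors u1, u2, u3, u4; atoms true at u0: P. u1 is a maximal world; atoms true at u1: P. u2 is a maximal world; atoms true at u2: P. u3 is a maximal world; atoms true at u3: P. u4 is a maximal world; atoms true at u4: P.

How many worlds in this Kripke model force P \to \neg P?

0

u0: does not force it — u0 \nVdash P \to \neg P: already at u0 itself, u0 \Vdash P but u0 \nVdash \neg P.
u1: does not force it.
u2: does not force it.
u3: does not force it.
u4: does not force it.
Worlds forcing the formula: { }.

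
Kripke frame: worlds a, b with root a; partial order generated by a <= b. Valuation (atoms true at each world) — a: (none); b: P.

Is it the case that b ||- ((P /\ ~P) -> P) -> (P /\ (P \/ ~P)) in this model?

Yes

b ||- ((P /\ ~P) -> P) -> (P /\ (P \/ ~P)): every world accessible from b that forces (P /\ ~P) -> P (namely b) also forces P /\ (P \/ ~P).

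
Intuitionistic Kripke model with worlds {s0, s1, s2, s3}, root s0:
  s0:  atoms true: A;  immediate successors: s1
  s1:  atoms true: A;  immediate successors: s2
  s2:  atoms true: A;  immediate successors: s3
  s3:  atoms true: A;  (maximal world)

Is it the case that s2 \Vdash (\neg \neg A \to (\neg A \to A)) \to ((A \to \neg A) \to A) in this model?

Yes

s2 \Vdash (\neg \neg A \to (\neg A \to A)) \to ((A \to \neg A) \to A): every world accessible from s2 that forces \neg \neg A \to (\neg A \to A) (namely s2, s3) also forces (A \to \neg A) \to A.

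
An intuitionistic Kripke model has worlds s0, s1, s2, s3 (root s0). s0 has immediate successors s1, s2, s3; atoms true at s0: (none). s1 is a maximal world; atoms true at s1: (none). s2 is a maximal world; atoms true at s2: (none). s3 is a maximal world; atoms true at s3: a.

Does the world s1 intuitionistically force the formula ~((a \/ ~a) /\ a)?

s1 ||- ~((a \/ ~a) /\ a): no world accessible from s1 forces (a \/ ~a) /\ a.

Yes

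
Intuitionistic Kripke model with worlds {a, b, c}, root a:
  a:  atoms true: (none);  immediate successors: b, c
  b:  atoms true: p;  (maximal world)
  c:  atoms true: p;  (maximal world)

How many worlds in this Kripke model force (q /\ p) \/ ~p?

a: does not force it — a ||-/- (q /\ p) \/ ~p: neither disjunct is forced at a.
b: does not force it — b ||-/- (q /\ p) \/ ~p: neither disjunct is forced at b.
c: does not force it — c ||-/- (q /\ p) \/ ~p: neither disjunct is forced at c.
Worlds forcing the formula: { }.

0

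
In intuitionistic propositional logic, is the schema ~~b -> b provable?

No

This is double-negation elimination, which is not intuitionistically valid.
A Kripke countermodel: worlds w0, w1; order generated by w0 <= w1; atoms true at each world — w0:{}; w1:{b}.
w0 ||-/- ~~b -> b: already at w0 itself, w0 ||- ~~b but w0 ||-/- b.
w0 lacks atom b, so w0 ||-/- b.
So the root w0 does not force the formula.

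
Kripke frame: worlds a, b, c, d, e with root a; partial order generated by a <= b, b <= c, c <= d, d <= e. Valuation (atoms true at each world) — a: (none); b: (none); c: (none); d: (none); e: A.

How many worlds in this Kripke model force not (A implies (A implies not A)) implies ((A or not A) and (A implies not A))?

a: does not force it — a does not force not (A implies (A implies not A)) implies ((A or not A) and (A implies not A)): already at a itself, a forces not (A implies (A implies not A)) but a does not force (A or not A) and (A implies not A).
b: does not force it.
c: does not force it.
d: does not force it.
e: does not force it.
Worlds forcing the formula: { }.

0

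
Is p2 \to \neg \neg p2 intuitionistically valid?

This is double-negation introduction, which is intuitionistically derivable.
If a world forces p2 then every accessible world forces p2 (persistence), so none forces \neg p2; hence \neg \neg p2.

Yes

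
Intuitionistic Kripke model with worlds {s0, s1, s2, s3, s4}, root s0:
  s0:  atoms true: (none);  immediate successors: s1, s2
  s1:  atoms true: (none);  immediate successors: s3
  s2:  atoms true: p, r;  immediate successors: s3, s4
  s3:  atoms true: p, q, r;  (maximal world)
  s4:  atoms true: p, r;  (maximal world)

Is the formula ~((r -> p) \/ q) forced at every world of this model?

Not every world: s0 ||-/- ~((r -> p) \/ q).
s0 ||-/- ~((r -> p) \/ q) since s0 is accessible from s0 and s0 ||- (r -> p) \/ q.
s0 ||- (r -> p) \/ q via the disjunct r -> p.

No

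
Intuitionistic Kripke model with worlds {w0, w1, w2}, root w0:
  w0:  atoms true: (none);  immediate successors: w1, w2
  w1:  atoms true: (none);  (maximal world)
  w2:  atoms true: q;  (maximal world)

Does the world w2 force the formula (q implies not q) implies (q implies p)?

w2 forces (q implies not q) implies (q implies p) vacuously: no world accessible from w2 forces the antecedent q implies not q.

Yes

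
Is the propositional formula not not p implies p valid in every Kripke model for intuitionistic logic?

This is double-negation elimination, which is not intuitionistically valid.
A Kripke countermodel: worlds u0, u1; order generated by u0 <= u1; atoms true at each world — u0:{}; u1:{p}.
u0 does not force not not p implies p: already at u0 itself, u0 forces not not p but u0 does not force p.
u0 lacks atom p, so u0 does not force p.
So the root u0 does not force the formula.

No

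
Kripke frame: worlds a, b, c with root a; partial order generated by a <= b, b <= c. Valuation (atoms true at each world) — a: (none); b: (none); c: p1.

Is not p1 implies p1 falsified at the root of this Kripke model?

No

a forces not p1 implies p1 vacuously: no world accessible from a forces the antecedent not p1.
So the root a forces not p1 implies p1; the model is not a countermodel.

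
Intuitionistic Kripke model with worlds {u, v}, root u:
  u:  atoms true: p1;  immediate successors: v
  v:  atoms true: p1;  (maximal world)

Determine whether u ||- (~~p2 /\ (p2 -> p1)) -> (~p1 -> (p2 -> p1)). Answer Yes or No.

Yes

u ||- (~~p2 /\ (p2 -> p1)) -> (~p1 -> (p2 -> p1)) vacuously: no world accessible from u forces the antecedent ~~p2 /\ (p2 -> p1).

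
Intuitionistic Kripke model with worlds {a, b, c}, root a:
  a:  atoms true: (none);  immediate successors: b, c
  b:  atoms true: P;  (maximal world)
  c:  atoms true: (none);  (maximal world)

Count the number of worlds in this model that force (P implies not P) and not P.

a: does not force it — a does not force (P implies not P) and not P since a fails P implies not P.
b: does not force it — b does not force (P implies not P) and not P since b fails P implies not P.
c: forces it.
Worlds forcing the formula: {c}.

1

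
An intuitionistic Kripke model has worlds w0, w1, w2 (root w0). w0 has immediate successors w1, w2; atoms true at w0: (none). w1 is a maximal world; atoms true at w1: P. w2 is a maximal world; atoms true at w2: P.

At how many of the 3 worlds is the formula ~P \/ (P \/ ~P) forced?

2

w0: does not force it — w0 ||-/- ~P \/ (P \/ ~P): neither disjunct is forced at w0.
w1: forces it.
w2: forces it.
Worlds forcing the formula: {w1, w2}.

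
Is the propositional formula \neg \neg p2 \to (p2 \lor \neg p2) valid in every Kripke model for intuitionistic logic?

This is a variant of double-negation elimination (deriving excluded middle from double negation), which is not intuitionistically valid.
A Kripke countermodel: worlds 0, 1; order generated by 0 \le 1; atoms true at each world — 0:{}; 1:{p2}.
0 \nVdash \neg \neg p2 \to (p2 \lor \neg p2): already at 0 itself, 0 \Vdash \neg \neg p2 but 0 \nVdash p2 \lor \neg p2.
0 \nVdash p2 \lor \neg p2: neither disjunct is forced at 0.
0 lacks atom p2, so 0 \nVdash p2.
So the root 0 does not force the formula.

No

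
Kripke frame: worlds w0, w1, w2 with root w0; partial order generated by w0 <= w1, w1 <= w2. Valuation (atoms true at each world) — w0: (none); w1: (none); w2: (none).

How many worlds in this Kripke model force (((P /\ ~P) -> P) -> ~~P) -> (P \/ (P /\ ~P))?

3

w0: forces it.
w1: forces it.
w2: forces it.
Worlds forcing the formula: {w0, w1, w2}.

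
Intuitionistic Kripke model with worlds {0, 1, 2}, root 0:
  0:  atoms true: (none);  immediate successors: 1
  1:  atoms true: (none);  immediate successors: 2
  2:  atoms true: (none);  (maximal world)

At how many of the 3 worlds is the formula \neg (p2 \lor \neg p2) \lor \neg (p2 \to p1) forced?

0

0: does not force it — 0 \nVdash \neg (p2 \lor \neg p2) \lor \neg (p2 \to p1): neither disjunct is forced at 0.
1: does not force it — 1 \nVdash \neg (p2 \lor \neg p2) \lor \neg (p2 \to p1): neither disjunct is forced at 1.
2: does not force it — 2 \nVdash \neg (p2 \lor \neg p2) \lor \neg (p2 \to p1): neither disjunct is forced at 2.
Worlds forcing the formula: { }.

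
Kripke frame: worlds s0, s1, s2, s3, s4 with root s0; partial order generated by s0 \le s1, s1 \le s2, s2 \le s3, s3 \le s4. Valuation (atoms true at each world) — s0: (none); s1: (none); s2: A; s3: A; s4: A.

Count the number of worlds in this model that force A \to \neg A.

0

s0: does not force it — s0 \nVdash A \to \neg A: at the accessible world s2, s2 \Vdash A but s2 \nVdash \neg A.
s1: does not force it — s1 \nVdash A \to \neg A: at the accessible world s2, s2 \Vdash A but s2 \nVdash \neg A.
s2: does not force it.
s3: does not force it.
s4: does not force it.
Worlds forcing the formula: { }.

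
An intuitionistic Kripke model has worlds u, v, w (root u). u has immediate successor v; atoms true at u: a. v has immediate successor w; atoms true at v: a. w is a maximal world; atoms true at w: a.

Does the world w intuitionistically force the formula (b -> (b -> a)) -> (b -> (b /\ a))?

w ||- (b -> (b -> a)) -> (b -> (b /\ a)): every world accessible from w that forces b -> (b -> a) (namely w) also forces b -> (b /\ a).

Yes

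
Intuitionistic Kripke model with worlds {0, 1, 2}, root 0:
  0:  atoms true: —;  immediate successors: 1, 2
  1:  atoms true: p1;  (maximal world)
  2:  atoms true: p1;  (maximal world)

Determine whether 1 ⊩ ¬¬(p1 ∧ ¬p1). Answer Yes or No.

1 ⊮ ¬¬(p1 ∧ ¬p1) since 1 is accessible from 1 and 1 ⊩ ¬(p1 ∧ ¬p1).
1 ⊩ ¬(p1 ∧ ¬p1): no world accessible from 1 forces p1 ∧ ¬p1.

No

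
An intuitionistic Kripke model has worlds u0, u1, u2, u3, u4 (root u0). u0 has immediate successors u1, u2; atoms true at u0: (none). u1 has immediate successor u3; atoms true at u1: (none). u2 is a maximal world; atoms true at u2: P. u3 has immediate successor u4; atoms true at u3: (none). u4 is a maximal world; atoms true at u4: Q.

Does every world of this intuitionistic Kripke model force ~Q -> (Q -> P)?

u0 ||- ~Q -> (Q -> P): every world accessible from u0 that forces ~Q (namely u2) also forces Q -> P.
Since the root u0 forces ~Q -> (Q -> P) and forcing is persistent (monotone upward), every world forces it.

Yes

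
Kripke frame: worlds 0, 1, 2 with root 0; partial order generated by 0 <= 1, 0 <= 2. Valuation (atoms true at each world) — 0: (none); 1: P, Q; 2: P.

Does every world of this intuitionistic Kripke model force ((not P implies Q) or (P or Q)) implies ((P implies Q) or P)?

Not every world: 0 does not force ((not P implies Q) or (P or Q)) implies ((P implies Q) or P).
0 does not force ((not P implies Q) or (P or Q)) implies ((P implies Q) or P): already at 0 itself, 0 forces (not P implies Q) or (P or Q) but 0 does not force (P implies Q) or P.
0 does not force (P implies Q) or P: neither disjunct is forced at 0.

No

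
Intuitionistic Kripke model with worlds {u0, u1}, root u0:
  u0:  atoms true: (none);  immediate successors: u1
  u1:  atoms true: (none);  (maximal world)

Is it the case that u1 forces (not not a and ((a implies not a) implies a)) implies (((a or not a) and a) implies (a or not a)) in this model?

u1 forces (not not a and ((a implies not a) implies a)) implies (((a or not a) and a) implies (a or not a)) vacuously: no world accessible from u1 forces the antecedent not not a and ((a implies not a) implies a).

Yes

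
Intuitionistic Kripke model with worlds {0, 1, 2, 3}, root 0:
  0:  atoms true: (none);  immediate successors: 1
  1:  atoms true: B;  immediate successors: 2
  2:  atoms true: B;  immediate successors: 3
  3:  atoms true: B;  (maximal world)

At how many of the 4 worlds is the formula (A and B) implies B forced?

4

0: forces it.
1: forces it.
2: forces it.
3: forces it.
Worlds forcing the formula: {0, 1, 2, 3}.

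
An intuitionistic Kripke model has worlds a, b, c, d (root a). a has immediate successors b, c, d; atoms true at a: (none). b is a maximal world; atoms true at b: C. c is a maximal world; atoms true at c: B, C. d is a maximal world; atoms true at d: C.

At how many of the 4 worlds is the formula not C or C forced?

3

a: does not force it — a does not force not C or C: neither disjunct is forced at a.
b: forces it.
c: forces it.
d: forces it.
Worlds forcing the formula: {b, c, d}.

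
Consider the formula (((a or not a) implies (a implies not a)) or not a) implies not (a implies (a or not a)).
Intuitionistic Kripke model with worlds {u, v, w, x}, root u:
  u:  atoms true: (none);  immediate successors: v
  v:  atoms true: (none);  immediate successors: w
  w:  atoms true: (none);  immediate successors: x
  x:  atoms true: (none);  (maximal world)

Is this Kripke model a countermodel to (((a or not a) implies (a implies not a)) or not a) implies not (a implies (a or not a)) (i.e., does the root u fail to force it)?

u does not force (((a or not a) implies (a implies not a)) or not a) implies not (a implies (a or not a)): already at u itself, u forces ((a or not a) implies (a implies not a)) or not a but u does not force not (a implies (a or not a)).
u does not force not (a implies (a or not a)) since u is accessible from u and u forces a implies (a or not a).
u forces a implies (a or not a) vacuously: no world accessible from u forces the antecedent a.
So the root u does not force (((a or not a) implies (a implies not a)) or not a) implies not (a implies (a or not a)); the model is a countermodel.

Yes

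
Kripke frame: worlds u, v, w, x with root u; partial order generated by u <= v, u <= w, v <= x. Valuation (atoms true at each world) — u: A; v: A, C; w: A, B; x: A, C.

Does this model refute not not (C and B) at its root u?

Yes

u does not force not not (C and B) since u is accessible from u and u forces not (C and B).
u forces not (C and B): no world accessible from u forces C and B.
So the root u does not force not not (C and B); the model is a countermodel.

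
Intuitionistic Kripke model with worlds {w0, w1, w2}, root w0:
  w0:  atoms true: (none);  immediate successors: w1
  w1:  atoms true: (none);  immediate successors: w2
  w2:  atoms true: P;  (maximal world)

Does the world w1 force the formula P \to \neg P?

No

w1 \nVdash P \to \neg P: at the accessible world w2, w2 \Vdash P but w2 \nVdash \neg P.
w2 \nVdash \neg P since w2 is accessible from w2 and w2 \Vdash P.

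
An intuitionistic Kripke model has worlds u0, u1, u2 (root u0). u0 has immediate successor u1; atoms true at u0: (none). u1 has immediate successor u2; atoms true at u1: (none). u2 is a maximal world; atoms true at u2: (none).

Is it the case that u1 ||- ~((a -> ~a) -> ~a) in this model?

u1 ||-/- ~((a -> ~a) -> ~a) since u1 is accessible from u1 and u1 ||- (a -> ~a) -> ~a.
u1 ||- (a -> ~a) -> ~a: every world accessible from u1 that forces a -> ~a (namely u1, u2) also forces ~a.

No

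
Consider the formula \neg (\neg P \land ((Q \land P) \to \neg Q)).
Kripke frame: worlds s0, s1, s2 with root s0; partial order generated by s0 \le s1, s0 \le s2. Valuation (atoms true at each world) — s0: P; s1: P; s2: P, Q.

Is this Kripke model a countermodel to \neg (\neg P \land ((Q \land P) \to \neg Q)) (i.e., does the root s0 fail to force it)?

No

s0 \Vdash \neg (\neg P \land ((Q \land P) \to \neg Q)): no world accessible from s0 forces \neg P \land ((Q \land P) \to \neg Q).
So the root s0 forces \neg (\neg P \land ((Q \land P) \to \neg Q)); the model is not a countermodel.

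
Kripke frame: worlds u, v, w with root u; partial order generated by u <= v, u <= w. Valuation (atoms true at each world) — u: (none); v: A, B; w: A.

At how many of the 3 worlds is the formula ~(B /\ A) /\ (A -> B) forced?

u: does not force it — u ||-/- ~(B /\ A) /\ (A -> B) since u fails ~(B /\ A).
v: does not force it.
w: does not force it.
Worlds forcing the formula: { }.

0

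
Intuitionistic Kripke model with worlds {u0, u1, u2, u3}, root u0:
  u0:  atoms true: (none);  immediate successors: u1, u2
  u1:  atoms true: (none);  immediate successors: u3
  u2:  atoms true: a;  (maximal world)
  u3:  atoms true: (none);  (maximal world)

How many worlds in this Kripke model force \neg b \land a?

u0: does not force it — u0 \nVdash \neg b \land a since u0 fails a.
u1: does not force it — u1 \nVdash \neg b \land a since u1 fails a.
u2: forces it.
u3: does not force it.
Worlds forcing the formula: {u2}.

1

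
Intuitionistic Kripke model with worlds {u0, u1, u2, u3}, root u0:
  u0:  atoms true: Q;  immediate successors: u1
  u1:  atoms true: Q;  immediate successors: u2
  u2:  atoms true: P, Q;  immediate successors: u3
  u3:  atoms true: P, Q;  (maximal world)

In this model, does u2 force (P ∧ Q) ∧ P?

Yes

u2 ⊩ (P ∧ Q) ∧ P since u2 forces both conjuncts.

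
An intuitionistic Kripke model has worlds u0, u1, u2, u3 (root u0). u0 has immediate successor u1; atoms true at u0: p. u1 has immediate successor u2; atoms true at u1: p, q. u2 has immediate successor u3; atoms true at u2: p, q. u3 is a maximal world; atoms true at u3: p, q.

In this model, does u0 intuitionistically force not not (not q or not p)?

u0 does not force not not (not q or not p) since u0 is accessible from u0 and u0 forces not (not q or not p).
u0 forces not (not q or not p): no world accessible from u0 forces not q or not p.

No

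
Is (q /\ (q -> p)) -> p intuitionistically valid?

This is modus ponens in implicational form, which is intuitionistically derivable.
If a world forces q and q -> p, then applying the implication at that world (which is accessible from itself) gives p.

Yes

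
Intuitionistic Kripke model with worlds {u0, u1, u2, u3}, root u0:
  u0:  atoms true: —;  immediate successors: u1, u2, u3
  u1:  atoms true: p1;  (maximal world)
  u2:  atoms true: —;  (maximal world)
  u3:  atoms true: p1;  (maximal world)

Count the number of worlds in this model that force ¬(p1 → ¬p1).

2

u0: does not force it — u0 ⊮ ¬(p1 → ¬p1) since u2 is accessible from u0 and u2 ⊩ p1 → ¬p1.
u1: forces it.
u2: does not force it — u2 ⊮ ¬(p1 → ¬p1) since u2 is accessible from u2 and u2 ⊩ p1 → ¬p1.
u3: forces it.
Worlds forcing the formula: {u1, u3}.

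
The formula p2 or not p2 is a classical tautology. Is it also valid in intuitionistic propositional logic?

No

This is the law of excluded middle, which is not intuitionistically valid.
A Kripke countermodel: worlds u, v; order generated by u <= v; atoms true at each world — u:{}; v:{p2}.
u does not force p2 or not p2: neither disjunct is forced at u.
u lacks atom p2, so u does not force p2.
So the root u does not force the formula.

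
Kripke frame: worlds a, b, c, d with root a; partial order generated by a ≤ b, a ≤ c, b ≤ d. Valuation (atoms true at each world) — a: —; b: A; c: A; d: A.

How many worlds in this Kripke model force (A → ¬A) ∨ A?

a: does not force it — a ⊮ (A → ¬A) ∨ A: neither disjunct is forced at a.
b: forces it.
c: forces it.
d: forces it.
Worlds forcing the formula: {b, c, d}.

3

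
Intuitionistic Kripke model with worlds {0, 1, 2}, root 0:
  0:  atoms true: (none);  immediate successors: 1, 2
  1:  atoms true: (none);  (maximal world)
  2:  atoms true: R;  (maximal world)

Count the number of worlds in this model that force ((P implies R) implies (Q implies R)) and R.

1

0: does not force it — 0 does not force ((P implies R) implies (Q implies R)) and R since 0 fails R.
1: does not force it — 1 does not force ((P implies R) implies (Q implies R)) and R since 1 fails R.
2: forces it.
Worlds forcing the formula: {2}.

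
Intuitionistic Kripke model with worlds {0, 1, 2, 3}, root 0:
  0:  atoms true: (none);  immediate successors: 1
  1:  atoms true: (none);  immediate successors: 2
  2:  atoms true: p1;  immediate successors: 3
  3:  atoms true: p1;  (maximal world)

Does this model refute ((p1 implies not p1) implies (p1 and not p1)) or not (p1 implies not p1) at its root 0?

No

0 forces ((p1 implies not p1) implies (p1 and not p1)) or not (p1 implies not p1) via the disjunct (p1 implies not p1) implies (p1 and not p1).
So the root 0 forces ((p1 implies not p1) implies (p1 and not p1)) or not (p1 implies not p1); the model is not a countermodel.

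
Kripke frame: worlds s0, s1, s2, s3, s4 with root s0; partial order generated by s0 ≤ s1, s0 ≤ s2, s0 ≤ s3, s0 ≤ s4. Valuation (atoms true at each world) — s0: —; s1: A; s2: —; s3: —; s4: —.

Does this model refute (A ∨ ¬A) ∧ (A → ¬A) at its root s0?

s0 ⊮ (A ∨ ¬A) ∧ (A → ¬A) since s0 fails A ∨ ¬A.
So the root s0 does not force (A ∨ ¬A) ∧ (A → ¬A); the model is a countermodel.

Yes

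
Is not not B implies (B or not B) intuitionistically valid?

This is a variant of double-negation elimination (deriving excluded middle from double negation), which is not intuitionistically valid.
A Kripke countermodel: worlds 0, 1; order generated by 0 <= 1; atoms true at each world — 0:{}; 1:{B}.
0 does not force not not B implies (B or not B): already at 0 itself, 0 forces not not B but 0 does not force B or not B.
0 does not force B or not B: neither disjunct is forced at 0.
0 lacks atom B, so 0 does not force B.
So the root 0 does not force the formula.

No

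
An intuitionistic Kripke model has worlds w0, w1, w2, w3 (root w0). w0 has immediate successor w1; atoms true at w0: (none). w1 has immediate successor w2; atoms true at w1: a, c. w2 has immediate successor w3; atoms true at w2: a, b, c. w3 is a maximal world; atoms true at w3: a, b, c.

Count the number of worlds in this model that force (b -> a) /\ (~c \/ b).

w0: does not force it — w0 ||-/- (b -> a) /\ (~c \/ b) since w0 fails ~c \/ b.
w1: does not force it — w1 ||-/- (b -> a) /\ (~c \/ b) since w1 fails ~c \/ b.
w2: forces it.
w3: forces it.
Worlds forcing the formula: {w2, w3}.

2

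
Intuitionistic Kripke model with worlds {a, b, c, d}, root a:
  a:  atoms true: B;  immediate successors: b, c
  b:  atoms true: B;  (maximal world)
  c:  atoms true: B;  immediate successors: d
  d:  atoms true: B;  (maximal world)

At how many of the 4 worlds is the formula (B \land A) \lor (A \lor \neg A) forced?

a: forces it.
b: forces it.
c: forces it.
d: forces it.
Worlds forcing the formula: {a, b, c, d}.

4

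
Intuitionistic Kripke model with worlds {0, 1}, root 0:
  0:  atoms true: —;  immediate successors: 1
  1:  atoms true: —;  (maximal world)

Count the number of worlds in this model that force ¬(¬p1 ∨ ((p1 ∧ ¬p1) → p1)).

0

0: does not force it — 0 ⊮ ¬(¬p1 ∨ ((p1 ∧ ¬p1) → p1)) since 0 is accessible from 0 and 0 ⊩ ¬p1 ∨ ((p1 ∧ ¬p1) → p1).
1: does not force it.
Worlds forcing the formula: { }.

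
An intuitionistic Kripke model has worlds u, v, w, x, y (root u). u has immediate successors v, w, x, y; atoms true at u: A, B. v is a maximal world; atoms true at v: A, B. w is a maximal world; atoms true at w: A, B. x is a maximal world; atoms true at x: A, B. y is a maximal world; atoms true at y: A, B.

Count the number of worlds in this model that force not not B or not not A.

u: forces it.
v: forces it.
w: forces it.
x: forces it.
y: forces it.
Worlds forcing the formula: {u, v, w, x, y}.

5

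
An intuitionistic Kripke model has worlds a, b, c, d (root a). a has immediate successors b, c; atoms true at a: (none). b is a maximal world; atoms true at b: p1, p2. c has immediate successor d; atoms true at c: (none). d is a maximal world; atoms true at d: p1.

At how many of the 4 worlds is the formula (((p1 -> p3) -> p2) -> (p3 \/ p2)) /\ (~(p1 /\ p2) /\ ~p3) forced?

a: does not force it — a ||-/- (((p1 -> p3) -> p2) -> (p3 \/ p2)) /\ (~(p1 /\ p2) /\ ~p3) since a fails ((p1 -> p3) -> p2) -> (p3 \/ p2).
b: does not force it — b ||-/- (((p1 -> p3) -> p2) -> (p3 \/ p2)) /\ (~(p1 /\ p2) /\ ~p3) since b fails ~(p1 /\ p2) /\ ~p3.
c: does not force it.
d: does not force it.
Worlds forcing the formula: { }.

0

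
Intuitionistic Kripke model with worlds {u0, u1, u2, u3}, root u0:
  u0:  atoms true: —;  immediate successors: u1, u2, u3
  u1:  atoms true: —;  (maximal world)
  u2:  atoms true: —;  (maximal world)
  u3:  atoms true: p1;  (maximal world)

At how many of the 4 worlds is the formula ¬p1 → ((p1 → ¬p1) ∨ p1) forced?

4

u0: forces it.
u1: forces it.
u2: forces it.
u3: forces it.
Worlds forcing the formula: {u0, u1, u2, u3}.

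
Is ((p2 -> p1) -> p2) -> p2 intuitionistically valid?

No

This is Peirce's law, which is not intuitionistically valid.
A Kripke countermodel: worlds 0, 1; order generated by 0 <= 1; atoms true at each world — 0:{}; 1:{p2}.
0 ||-/- ((p2 -> p1) -> p2) -> p2: already at 0 itself, 0 ||- (p2 -> p1) -> p2 but 0 ||-/- p2.
0 lacks atom p2, so 0 ||-/- p2.
So the root 0 does not force the formula.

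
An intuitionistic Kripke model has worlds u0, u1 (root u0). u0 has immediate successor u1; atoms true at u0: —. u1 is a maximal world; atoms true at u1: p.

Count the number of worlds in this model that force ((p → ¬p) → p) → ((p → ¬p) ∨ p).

u0: does not force it — u0 ⊮ ((p → ¬p) → p) → ((p → ¬p) ∨ p): already at u0 itself, u0 ⊩ (p → ¬p) → p but u0 ⊮ (p → ¬p) ∨ p.
u1: forces it.
Worlds forcing the formula: {u1}.

1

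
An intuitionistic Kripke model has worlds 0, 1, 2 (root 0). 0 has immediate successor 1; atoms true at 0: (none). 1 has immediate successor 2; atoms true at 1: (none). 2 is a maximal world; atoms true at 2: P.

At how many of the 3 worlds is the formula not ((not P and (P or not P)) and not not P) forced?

0: forces it.
1: forces it.
2: forces it.
Worlds forcing the formula: {0, 1, 2}.

3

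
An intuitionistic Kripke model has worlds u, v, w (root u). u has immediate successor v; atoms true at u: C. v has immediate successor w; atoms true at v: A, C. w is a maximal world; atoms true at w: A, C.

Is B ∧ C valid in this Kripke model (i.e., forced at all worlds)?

Not every world: u ⊮ B ∧ C.
u ⊮ B ∧ C since u fails B.

No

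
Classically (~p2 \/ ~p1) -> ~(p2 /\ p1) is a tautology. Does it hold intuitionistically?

This is a constructively valid De Morgan direction (disjunction of negations to negated conjunction), which is intuitionistically derivable.
If ~p2 holds at a world then no accessible world forces p2, hence none forces p2 /\ p1; likewise for ~p1.

Yes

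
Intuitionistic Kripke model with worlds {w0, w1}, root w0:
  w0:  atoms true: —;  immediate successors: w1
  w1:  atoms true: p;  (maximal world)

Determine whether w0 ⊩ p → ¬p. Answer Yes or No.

w0 ⊮ p → ¬p: at the accessible world w1, w1 ⊩ p but w1 ⊮ ¬p.
w1 ⊮ ¬p since w1 is accessible from w1 and w1 ⊩ p.

No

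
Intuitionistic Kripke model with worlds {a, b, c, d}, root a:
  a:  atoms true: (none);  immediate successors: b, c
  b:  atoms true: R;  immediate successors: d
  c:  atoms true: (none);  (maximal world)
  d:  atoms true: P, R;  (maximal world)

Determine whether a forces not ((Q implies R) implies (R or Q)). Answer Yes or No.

No

a does not force not ((Q implies R) implies (R or Q)) since b is accessible from a and b forces (Q implies R) implies (R or Q).
b forces (Q implies R) implies (R or Q): every world accessible from b that forces Q implies R (namely b, d) also forces R or Q.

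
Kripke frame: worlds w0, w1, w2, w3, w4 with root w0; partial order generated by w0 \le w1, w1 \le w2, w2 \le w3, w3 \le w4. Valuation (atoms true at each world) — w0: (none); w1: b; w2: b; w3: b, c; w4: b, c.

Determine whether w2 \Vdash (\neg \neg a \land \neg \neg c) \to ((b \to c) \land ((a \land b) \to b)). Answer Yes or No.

w2 \Vdash (\neg \neg a \land \neg \neg c) \to ((b \to c) \land ((a \land b) \to b)) vacuously: no world accessible from w2 forces the antecedent \neg \neg a \land \neg \neg c.

Yes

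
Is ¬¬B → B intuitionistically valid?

This is double-negation elimination, which is not intuitionistically valid.
A Kripke countermodel: worlds s0, s1; order generated by s0 ≤ s1; atoms true at each world — s0:{}; s1:{B}.
s0 ⊮ ¬¬B → B: already at s0 itself, s0 ⊩ ¬¬B but s0 ⊮ B.
s0 lacks atom B, so s0 ⊮ B.
So the root s0 does not force the formula.

No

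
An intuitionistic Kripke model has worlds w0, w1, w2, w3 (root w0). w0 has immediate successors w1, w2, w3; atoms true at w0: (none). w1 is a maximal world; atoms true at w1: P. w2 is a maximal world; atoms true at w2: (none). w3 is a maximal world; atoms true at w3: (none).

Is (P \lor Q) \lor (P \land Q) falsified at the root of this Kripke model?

w0 \nVdash (P \lor Q) \lor (P \land Q): neither disjunct is forced at w0.
w0 \nVdash P \lor Q: neither disjunct is forced at w0.
w0 lacks atom P, so w0 \nVdash P.
So the root w0 does not force (P \lor Q) \lor (P \land Q); the model is a countermodel.

Yes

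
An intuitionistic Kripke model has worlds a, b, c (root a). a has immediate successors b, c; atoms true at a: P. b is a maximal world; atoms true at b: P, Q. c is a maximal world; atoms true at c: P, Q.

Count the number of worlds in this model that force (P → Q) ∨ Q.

2

a: does not force it — a ⊮ (P → Q) ∨ Q: neither disjunct is forced at a.
b: forces it.
c: forces it.
Worlds forcing the formula: {b, c}.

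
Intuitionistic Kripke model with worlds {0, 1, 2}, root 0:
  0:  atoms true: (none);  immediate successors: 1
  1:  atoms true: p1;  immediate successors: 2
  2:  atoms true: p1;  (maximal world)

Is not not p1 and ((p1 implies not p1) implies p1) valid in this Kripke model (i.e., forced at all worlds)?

Yes

0 forces not not p1 and ((p1 implies not p1) implies p1) since 0 forces both conjuncts.
Since the root 0 forces not not p1 and ((p1 implies not p1) implies p1) and forcing is persistent (monotone upward), every world forces it.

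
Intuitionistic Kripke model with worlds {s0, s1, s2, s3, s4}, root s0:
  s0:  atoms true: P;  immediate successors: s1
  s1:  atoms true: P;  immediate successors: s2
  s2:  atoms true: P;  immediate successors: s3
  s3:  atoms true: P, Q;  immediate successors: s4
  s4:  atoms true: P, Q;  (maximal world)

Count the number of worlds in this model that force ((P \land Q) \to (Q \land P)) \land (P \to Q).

s0: does not force it — s0 \nVdash ((P \land Q) \to (Q \land P)) \land (P \to Q) since s0 fails P \to Q.
s1: does not force it.
s2: does not force it.
s3: forces it.
s4: forces it.
Worlds forcing the formula: {s3, s4}.

2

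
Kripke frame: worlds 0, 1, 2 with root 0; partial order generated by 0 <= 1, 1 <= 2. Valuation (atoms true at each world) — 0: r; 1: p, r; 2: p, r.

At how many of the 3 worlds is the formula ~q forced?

3

0: forces it.
1: forces it.
2: forces it.
Worlds forcing the formula: {0, 1, 2}.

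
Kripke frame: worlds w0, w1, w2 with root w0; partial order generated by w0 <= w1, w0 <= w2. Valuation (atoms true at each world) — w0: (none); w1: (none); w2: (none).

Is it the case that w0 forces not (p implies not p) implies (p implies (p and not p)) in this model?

Yes

w0 forces not (p implies not p) implies (p implies (p and not p)) vacuously: no world accessible from w0 forces the antecedent not (p implies not p).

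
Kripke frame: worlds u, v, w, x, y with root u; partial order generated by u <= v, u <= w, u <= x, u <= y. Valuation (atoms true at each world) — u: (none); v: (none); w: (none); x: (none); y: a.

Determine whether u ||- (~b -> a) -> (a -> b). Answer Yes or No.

No

u ||-/- (~b -> a) -> (a -> b): at the accessible world y, y ||- ~b -> a but y ||-/- a -> b.
y ||-/- a -> b: already at y itself, y ||- a but y ||-/- b.
y lacks atom b, so y ||-/- b.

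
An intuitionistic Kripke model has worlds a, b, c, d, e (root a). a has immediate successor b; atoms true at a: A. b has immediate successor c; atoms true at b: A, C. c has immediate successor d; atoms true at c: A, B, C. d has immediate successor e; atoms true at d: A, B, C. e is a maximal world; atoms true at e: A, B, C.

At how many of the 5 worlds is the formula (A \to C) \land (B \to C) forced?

4

a: does not force it — a \nVdash (A \to C) \land (B \to C) since a fails A \to C.
b: forces it.
c: forces it.
d: forces it.
e: forces it.
Worlds forcing the formula: {b, c, d, e}.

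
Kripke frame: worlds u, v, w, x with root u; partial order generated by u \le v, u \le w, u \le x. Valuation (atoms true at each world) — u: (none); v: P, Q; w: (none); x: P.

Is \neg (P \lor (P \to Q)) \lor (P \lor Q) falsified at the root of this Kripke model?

u \nVdash \neg (P \lor (P \to Q)) \lor (P \lor Q): neither disjunct is forced at u.
u \nVdash \neg (P \lor (P \to Q)) since v is accessible from u and v \Vdash P \lor (P \to Q).
v \Vdash P \lor (P \to Q) via the disjunct P.
So the root u does not force \neg (P \lor (P \to Q)) \lor (P \lor Q); the model is a countermodel.

Yes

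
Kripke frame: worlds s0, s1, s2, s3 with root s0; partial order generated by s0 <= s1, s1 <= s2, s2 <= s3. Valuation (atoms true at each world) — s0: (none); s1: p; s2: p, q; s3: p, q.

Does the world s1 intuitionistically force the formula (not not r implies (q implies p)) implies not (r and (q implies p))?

Yes

s1 forces (not not r implies (q implies p)) implies not (r and (q implies p)): every world accessible from s1 that forces not not r implies (q implies p) (namely s1, s2, s3) also forces not (r and (q implies p)).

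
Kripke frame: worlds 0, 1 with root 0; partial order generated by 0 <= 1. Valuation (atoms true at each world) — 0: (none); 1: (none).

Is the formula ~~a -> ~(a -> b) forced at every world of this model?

0 ||- ~~a -> ~(a -> b) vacuously: no world accessible from 0 forces the antecedent ~~a.
Since the root 0 forces ~~a -> ~(a -> b) and forcing is persistent (monotone upward), every world forces it.

Yes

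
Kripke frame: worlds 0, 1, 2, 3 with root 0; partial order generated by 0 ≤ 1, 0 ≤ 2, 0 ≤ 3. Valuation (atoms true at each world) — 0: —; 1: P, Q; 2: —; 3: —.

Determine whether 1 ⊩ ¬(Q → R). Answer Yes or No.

1 ⊩ ¬(Q → R): no world accessible from 1 forces Q → R.

Yes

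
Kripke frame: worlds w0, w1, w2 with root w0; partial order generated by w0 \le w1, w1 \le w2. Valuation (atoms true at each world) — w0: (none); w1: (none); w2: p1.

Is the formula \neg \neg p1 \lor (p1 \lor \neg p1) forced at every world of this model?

Yes

w0 \Vdash \neg \neg p1 \lor (p1 \lor \neg p1) via the disjunct \neg \neg p1.
Since the root w0 forces \neg \neg p1 \lor (p1 \lor \neg p1) and forcing is persistent (monotone upward), every world forces it.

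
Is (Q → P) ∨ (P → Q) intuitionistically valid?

No

This is the Gödel–Dummett linearity axiom, which is not intuitionistically valid.
A Kripke countermodel: worlds w0, w1, w2; order generated by w0 ≤ w1, w0 ≤ w2; atoms true at each world — w0:{}; w1:{Q}; w2:{P}.
w0 ⊮ (Q → P) ∨ (P → Q): neither disjunct is forced at w0.
w0 ⊮ Q → P: at the accessible world w1, w1 ⊩ Q but w1 ⊮ P.
w1 lacks atom P, so w1 ⊮ P.
So the root w0 does not force the formula.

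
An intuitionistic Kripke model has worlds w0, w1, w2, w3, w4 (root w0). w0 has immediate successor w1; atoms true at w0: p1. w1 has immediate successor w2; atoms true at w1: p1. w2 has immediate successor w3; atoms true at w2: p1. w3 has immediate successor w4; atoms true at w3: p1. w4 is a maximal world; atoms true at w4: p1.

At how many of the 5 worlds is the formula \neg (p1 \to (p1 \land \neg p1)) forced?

5

w0: forces it.
w1: forces it.
w2: forces it.
w3: forces it.
w4: forces it.
Worlds forcing the formula: {w0, w1, w2, w3, w4}.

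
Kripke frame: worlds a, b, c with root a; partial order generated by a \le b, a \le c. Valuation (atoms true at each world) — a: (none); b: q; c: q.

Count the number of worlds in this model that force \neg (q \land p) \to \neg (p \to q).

a: does not force it — a \nVdash \neg (q \land p) \to \neg (p \to q): already at a itself, a \Vdash \neg (q \land p) but a \nVdash \neg (p \to q).
b: does not force it — b \nVdash \neg (q \land p) \to \neg (p \to q): already at b itself, b \Vdash \neg (q \land p) but b \nVdash \neg (p \to q).
c: does not force it.
Worlds forcing the formula: { }.

0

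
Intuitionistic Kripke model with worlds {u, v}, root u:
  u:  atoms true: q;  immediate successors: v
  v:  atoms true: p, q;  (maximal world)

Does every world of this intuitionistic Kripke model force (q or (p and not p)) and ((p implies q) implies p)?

No

Not every world: u does not force (q or (p and not p)) and ((p implies q) implies p).
u does not force (q or (p and not p)) and ((p implies q) implies p) since u fails (p implies q) implies p.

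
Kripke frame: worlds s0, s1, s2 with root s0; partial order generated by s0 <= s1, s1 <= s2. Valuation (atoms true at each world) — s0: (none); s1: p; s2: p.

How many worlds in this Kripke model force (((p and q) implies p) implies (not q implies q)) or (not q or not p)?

s0: forces it.
s1: forces it.
s2: forces it.
Worlds forcing the formula: {s0, s1, s2}.

3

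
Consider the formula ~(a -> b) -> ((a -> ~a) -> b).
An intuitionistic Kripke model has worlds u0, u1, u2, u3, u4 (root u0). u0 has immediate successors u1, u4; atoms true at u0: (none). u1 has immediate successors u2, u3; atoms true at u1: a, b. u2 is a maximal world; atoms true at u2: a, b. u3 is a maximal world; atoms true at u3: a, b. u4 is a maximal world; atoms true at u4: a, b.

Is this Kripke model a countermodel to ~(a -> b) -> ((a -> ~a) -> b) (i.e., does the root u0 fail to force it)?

No

u0 ||- ~(a -> b) -> ((a -> ~a) -> b) vacuously: no world accessible from u0 forces the antecedent ~(a -> b).
So the root u0 forces ~(a -> b) -> ((a -> ~a) -> b); the model is not a countermodel.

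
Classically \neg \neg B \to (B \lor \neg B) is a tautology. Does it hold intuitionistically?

This is a variant of double-negation elimination (deriving excluded middle from double negation), which is not intuitionistically valid.
A Kripke countermodel: worlds u, v; order generated by u \le v; atoms true at each world — u:{}; v:{B}.
u \nVdash \neg \neg B \to (B \lor \neg B): already at u itself, u \Vdash \neg \neg B but u \nVdash B \lor \neg B.
u \nVdash B \lor \neg B: neither disjunct is forced at u.
u lacks atom B, so u \nVdash B.
So the root u does not force the formula.

No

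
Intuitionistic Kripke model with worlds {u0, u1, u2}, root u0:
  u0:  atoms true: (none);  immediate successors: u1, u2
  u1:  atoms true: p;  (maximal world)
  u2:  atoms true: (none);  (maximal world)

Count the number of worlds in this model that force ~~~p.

1

u0: does not force it — u0 ||-/- ~~~p since u1 is accessible from u0 and u1 ||- ~~p.
u1: does not force it — u1 ||-/- ~~~p since u1 is accessible from u1 and u1 ||- ~~p.
u2: forces it.
Worlds forcing the formula: {u2}.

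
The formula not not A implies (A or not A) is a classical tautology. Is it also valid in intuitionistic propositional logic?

No

This is a variant of double-negation elimination (deriving excluded middle from double negation), which is not intuitionistically valid.
A Kripke countermodel: worlds u0, u1; order generated by u0 <= u1; atoms true at each world — u0:{}; u1:{A}.
u0 does not force not not A implies (A or not A): already at u0 itself, u0 forces not not A but u0 does not force A or not A.
u0 does not force A or not A: neither disjunct is forced at u0.
u0 lacks atom A, so u0 does not force A.
So the root u0 does not force the formula.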